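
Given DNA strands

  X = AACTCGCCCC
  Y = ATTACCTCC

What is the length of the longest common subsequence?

6

Let dp[i][j] be the LCS length of the first i bases of X and the first j bases of Y. dp[i][j] = dp[i-1][j-1]+1 when the i-th and j-th bases match, else max(dp[i-1][j], dp[i][j-1]).
    ·  A  T  T  A  C  C  T  C  C
 ·  0  0  0  0  0  0  0  0  0  0
 A  0  1  1  1  1  1  1  1  1  1
 A  0  1  1  1  2  2  2  2  2  2
 C  0  1  1  1  2  3  3  3  3  3
 T  0  1  2  2  2  3  3  4  4  4
 C  0  1  2  2  2  3  4  4  5  5
 G  0  1  2  2  2  3  4  4  5  5
 C  0  1  2  2  2  3  4  4  5  6
 C  0  1  2  2  2  3  4  4  5  6
 C  0  1  2  2  2  3  4  4  5  6
 C  0  1  2  2  2  3  4  4  5  6
dp[10][9] = 6. One LCS (by backtracking along matches): AACTCC.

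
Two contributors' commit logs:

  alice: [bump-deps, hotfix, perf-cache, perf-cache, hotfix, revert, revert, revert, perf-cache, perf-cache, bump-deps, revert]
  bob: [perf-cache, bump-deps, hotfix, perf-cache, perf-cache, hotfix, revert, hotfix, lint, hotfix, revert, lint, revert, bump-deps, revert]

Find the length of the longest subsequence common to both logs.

10

Match bump-deps (alice #1, bob #2); then hotfix (alice #2, bob #3); then perf-cache (alice #3, bob #4); then perf-cache (alice #4, bob #5); then hotfix (alice #5, bob #6); then revert (alice #6, bob #7); then revert (alice #7, bob #11); then revert (alice #8, bob #13); then bump-deps (alice #11, bob #14); then revert (alice #12, bob #15) — 10 commits in the same relative order in both. dp[12][15] = 10 confirms this is the maximum.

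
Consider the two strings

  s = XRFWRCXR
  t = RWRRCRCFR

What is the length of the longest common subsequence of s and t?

Taking R (s #2, t #1); then W (s #4, t #2); then R (s #5, t #6); then C (s #6, t #7); then R (s #8, t #9) gives a common subsequence of length 5. Since dp[8][9] = 5, nothing longer is possible.

5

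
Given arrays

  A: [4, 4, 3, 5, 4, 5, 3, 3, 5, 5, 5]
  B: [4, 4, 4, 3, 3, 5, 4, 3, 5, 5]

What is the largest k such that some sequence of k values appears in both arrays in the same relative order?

8

Let dp[i][j] be the LCS length of the first i values of A and the first j values of B. dp[i][j] = dp[i-1][j-1]+1 when the i-th and j-th values match, else max(dp[i-1][j], dp[i][j-1]).
    ·  4  4  4  3  3  5  4  3  5  5
 ·  0  0  0  0  0  0  0  0  0  0  0
 4  0  1  1  1  1  1  1  1  1  1  1
 4  0  1  2  2  2  2  2  2  2  2  2
 3  0  1  2  2  3  3  3  3  3  3  3
 5  0  1  2  2  3  3  4  4  4  4  4
 4  0  1  2  3  3  3  4  5  5  5  5
 5  0  1  2  3  3  3  4  5  5  6  6
 3  0  1  2  3  4  4  4  5  6  6  6
 3  0  1  2  3  4  5  5  5  6  6  6
 5  0  1  2  3  4  5  6  6  6  7  7
 5  0  1  2  3  4  5  6  6  6  7  8
 5  0  1  2  3  4  5  6  6  6  7  8
dp[11][10] = 8. One LCS (by backtracking along matches): 4, 4, 3, 5, 4, 3, 5, 5.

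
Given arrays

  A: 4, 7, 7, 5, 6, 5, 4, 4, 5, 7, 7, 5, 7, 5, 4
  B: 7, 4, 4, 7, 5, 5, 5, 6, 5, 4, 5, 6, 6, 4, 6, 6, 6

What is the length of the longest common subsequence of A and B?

8

Pick 4 (A #1, B #3), then 7 (A #2, B #4), then 5 (A #4, B #7), then 6 (A #5, B #8), then 5 (A #6, B #9), then 4 (A #8, B #10), then 5 (A #9, B #11), then 4 (A #15, B #14); all 8 values appear in both, in order, and the DP table's final entry dp[15][17] is also 8, so no common subsequence is longer.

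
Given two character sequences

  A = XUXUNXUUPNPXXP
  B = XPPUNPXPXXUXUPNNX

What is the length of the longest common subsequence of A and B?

Pick X [1,1], U [2,4], X [3,10], U [4,11], X [6,12], U [8,13], P [9,14], N [10,16], X [13,17]; all 9 characters appear in both, in order, and the DP table's final entry dp[14][17] is also 9, so no common subsequence is longer.

9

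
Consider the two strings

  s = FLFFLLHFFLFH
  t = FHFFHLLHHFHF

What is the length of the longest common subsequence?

Let dp[i][j] be the LCS length of the first i characters of s and the first j characters of t. dp[i][j] = dp[i-1][j-1]+1 when the i-th and j-th characters match, else max(dp[i-1][j], dp[i][j-1]).
    ·  F  H  F  F  H  L  L  H  H  F  H  F
 ·  0  0  0  0  0  0  0  0  0  0  0  0  0
 F  0  1  1  1  1  1  1  1  1  1  1  1  1
 L  0  1  1  1  1  1  2  2  2  2  2  2  2
 F  0  1  1  2  2  2  2  2  2  2  3  3  3
 F  0  1  1  2  3  3  3  3  3  3  3  3  4
 L  0  1  1  2  3  3  4  4  4  4  4  4  4
 L  0  1  1  2  3  3  4  5  5  5  5  5  5
 H  0  1  2  2  3  4  4  5  6  6  6  6  6
 F  0  1  2  3  3  4  4  5  6  6  7  7  7
 F  0  1  2  3  4  4  4  5  6  6  7  7  8
 L  0  1  2  3  4  4  5  5  6  6  7  7  8
 F  0  1  2  3  4  4  5  5  6  6  7  7  8
 H  0  1  2  3  4  5  5  5  6  7  7  8  8
dp[12][12] = 8. One LCS (by backtracking along matches): FFFLLHFF.

8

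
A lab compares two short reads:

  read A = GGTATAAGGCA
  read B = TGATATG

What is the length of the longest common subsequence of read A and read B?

5

Match G at read A[1]=read B[2] → T at read A[3]=read B[4] → A at read A[4]=read B[5] → T at read A[5]=read B[6] → G at read A[9]=read B[7] — 5 bases in the same relative order in both. Since dp[11][7] = 5, nothing longer is possible.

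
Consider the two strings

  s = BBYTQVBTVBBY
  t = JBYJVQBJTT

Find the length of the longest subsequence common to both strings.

One common subsequence of length 5: B (s #2, t #2), then Y (s #3, t #3), then Q (s #5, t #6), then B (s #7, t #7), then T (s #8, t #10). The LCS DP gives dp[12][10] = 5, so this is optimal.

5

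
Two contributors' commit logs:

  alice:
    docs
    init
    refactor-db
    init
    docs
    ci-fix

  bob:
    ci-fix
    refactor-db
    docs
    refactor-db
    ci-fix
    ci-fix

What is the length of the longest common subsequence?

3

Taking docs [1,3], refactor-db [3,4], ci-fix [6,6] gives a common subsequence of length 3. dp[6][6] = 3 confirms this is the maximum.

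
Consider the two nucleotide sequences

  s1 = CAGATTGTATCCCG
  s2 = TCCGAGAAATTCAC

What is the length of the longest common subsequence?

8

One common subsequence of length 8: C at s1[1]=s2[3], then A at s1[2]=s2[5], then G at s1[3]=s2[6], then A at s1[4]=s2[9], then T at s1[5]=s2[10], then T at s1[6]=s2[11], then A at s1[9]=s2[13], then C at s1[13]=s2[14]. The LCS DP gives dp[14][14] = 8, so this is optimal.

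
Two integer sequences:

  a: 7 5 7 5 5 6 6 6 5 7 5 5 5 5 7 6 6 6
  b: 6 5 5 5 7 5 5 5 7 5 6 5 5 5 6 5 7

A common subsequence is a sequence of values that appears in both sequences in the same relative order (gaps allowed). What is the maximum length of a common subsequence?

11

One common subsequence of length 11: 5 (a #2, b #4); then 7 (a #3, b #5); then 5 (a #4, b #6); then 5 (a #5, b #7); then 5 (a #9, b #8); then 7 (a #10, b #9); then 5 (a #11, b #12); then 5 (a #12, b #13); then 5 (a #13, b #14); then 5 (a #14, b #16); then 7 (a #15, b #17). dp[18][17] = 11 confirms this is the maximum.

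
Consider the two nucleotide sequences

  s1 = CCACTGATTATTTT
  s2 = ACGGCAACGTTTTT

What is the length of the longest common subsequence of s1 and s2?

Taking C at s1[1]=s2[2]; then C at s1[2]=s2[5]; then A at s1[3]=s2[7]; then C at s1[4]=s2[8]; then G at s1[6]=s2[9]; then T at s1[9]=s2[10]; then T at s1[11]=s2[11]; then T at s1[12]=s2[12]; then T at s1[13]=s2[13]; then T at s1[14]=s2[14] gives a common subsequence of length 10. dp[14][14] = 10 confirms this is the maximum.

10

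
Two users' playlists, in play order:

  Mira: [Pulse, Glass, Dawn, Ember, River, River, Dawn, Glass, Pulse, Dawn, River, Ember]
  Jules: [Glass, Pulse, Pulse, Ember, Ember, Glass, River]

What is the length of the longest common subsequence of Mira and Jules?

Taking Pulse at Mira[1]=Jules[3]; then Ember at Mira[4]=Jules[5]; then Glass at Mira[8]=Jules[6]; then River at Mira[11]=Jules[7] gives a common subsequence of length 4. Since dp[12][7] = 4, nothing longer is possible.

4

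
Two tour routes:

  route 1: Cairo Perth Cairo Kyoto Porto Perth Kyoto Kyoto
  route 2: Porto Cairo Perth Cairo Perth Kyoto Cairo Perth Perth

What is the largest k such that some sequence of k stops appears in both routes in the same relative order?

5

Pick Cairo [1,2], Perth [2,3], Cairo [3,4], Kyoto [4,6], Perth [6,9]; all 5 stops appear in both, in order. dp[8][9] = 5 confirms this is the maximum.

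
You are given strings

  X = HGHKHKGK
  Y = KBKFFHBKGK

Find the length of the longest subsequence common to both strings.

Let dp[i][j] be the LCS length of the first i characters of X and the first j characters of Y. dp[i][j] = dp[i-1][j-1]+1 when the i-th and j-th characters match, else max(dp[i-1][j], dp[i][j-1]).
    ·  K  B  K  F  F  H  B  K  G  K
 ·  0  0  0  0  0  0  0  0  0  0  0
 H  0  0  0  0  0  0  1  1  1  1  1
 G  0  0  0  0  0  0  1  1  1  2  2
 H  0  0  0  0  0  0  1  1  1  2  2
 K  0  1  1  1  1  1  1  1  2  2  3
 H  0  1  1  1  1  1  2  2  2  2  3
 K  0  1  1  2  2  2  2  2  3  3  3
 G  0  1  1  2  2  2  2  2  3  4  4
 K  0  1  1  2  2  2  2  2  3  4  5
dp[8][10] = 5. One LCS (by backtracking along matches): KHKGK.

5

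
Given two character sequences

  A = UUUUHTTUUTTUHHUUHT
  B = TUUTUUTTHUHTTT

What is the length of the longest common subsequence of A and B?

11

Taking U [3,2], then U [4,3], then T [7,4], then U [8,5], then U [9,6], then T [10,7], then T [11,8], then H [14,9], then U [16,10], then H [17,11], then T [18,14] gives a common subsequence of length 11. dp[18][14] = 11 confirms this is the maximum.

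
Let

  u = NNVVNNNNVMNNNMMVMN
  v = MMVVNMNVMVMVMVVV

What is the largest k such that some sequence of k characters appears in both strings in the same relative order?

9

Taking V at u[3]=v[3], then V at u[4]=v[4], then N at u[5]=v[5], then N at u[8]=v[7], then V at u[9]=v[8], then M at u[10]=v[9], then M at u[14]=v[11], then M at u[15]=v[13], then V at u[16]=v[16] gives a common subsequence of length 9. dp[18][16] = 9 confirms this is the maximum.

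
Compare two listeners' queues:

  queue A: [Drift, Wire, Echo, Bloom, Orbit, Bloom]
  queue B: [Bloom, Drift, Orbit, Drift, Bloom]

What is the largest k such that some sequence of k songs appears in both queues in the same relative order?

Pick Drift [1,2] → Orbit [5,3] → Bloom [6,5]; all 3 songs appear in both, in order, and the DP table's final entry dp[6][5] is also 3, so no common subsequence is longer.

3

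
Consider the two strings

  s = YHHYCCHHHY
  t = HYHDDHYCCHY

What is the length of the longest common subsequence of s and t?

8

Pick Y (s #1, t #2); then H (s #2, t #3); then H (s #3, t #6); then Y (s #4, t #7); then C (s #5, t #8); then C (s #6, t #9); then H (s #9, t #10); then Y (s #10, t #11); all 8 characters appear in both, in order. dp[10][11] = 8 confirms this is the maximum.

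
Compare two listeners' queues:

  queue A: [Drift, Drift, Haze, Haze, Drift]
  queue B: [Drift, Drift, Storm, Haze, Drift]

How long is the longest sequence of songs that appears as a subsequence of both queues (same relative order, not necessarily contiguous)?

Taking Drift (queue A #1, queue B #1), then Drift (queue A #2, queue B #2), then Haze (queue A #4, queue B #4), then Drift (queue A #5, queue B #5) gives a common subsequence of length 4. The LCS DP gives dp[5][5] = 4, so this is optimal.

4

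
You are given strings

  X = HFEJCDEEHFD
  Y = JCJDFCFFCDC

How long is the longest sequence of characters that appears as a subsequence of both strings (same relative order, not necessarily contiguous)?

Let dp[i][j] be the LCS length of the first i characters of X and the first j characters of Y. dp[i][j] = dp[i-1][j-1]+1 when the i-th and j-th characters match, else max(dp[i-1][j], dp[i][j-1]).
    ·  J  C  J  D  F  C  F  F  C  D  C
 ·  0  0  0  0  0  0  0  0  0  0  0  0
 H  0  0  0  0  0  0  0  0  0  0  0  0
 F  0  0  0  0  0  1  1  1  1  1  1  1
 E  0  0  0  0  0  1  1  1  1  1  1  1
 J  0  1  1  1  1  1  1  1  1  1  1  1
 C  0  1  2  2  2  2  2  2  2  2  2  2
 D  0  1  2  2  3  3  3  3  3  3  3  3
 E  0  1  2  2  3  3  3  3  3  3  3  3
 E  0  1  2  2  3  3  3  3  3  3  3  3
 H  0  1  2  2  3  3  3  3  3  3  3  3
 F  0  1  2  2  3  4  4  4  4  4  4  4
 D  0  1  2  2  3  4  4  4  4  4  5  5
dp[11][11] = 5. One LCS (by backtracking along matches): JCDFD.

5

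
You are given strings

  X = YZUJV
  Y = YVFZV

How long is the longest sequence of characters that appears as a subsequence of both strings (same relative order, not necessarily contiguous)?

Let dp[i][j] be the LCS length of the first i characters of X and the first j characters of Y. dp[i][j] = dp[i-1][j-1]+1 when the i-th and j-th characters match, else max(dp[i-1][j], dp[i][j-1]).
    ·  Y  V  F  Z  V
 ·  0  0  0  0  0  0
 Y  0  1  1  1  1  1
 Z  0  1  1  1  2  2
 U  0  1  1  1  2  2
 J  0  1  1  1  2  2
 V  0  1  2  2  2  3
dp[5][5] = 3. One LCS (by backtracking along matches): YZV.

3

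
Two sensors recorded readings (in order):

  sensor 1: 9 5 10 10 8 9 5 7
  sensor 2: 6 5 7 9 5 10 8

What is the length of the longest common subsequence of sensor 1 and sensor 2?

4

Let dp[i][j] be the LCS length of the first i values of sensor 1 and the first j values of sensor 2. dp[i][j] = dp[i-1][j-1]+1 when the i-th and j-th values match, else max(dp[i-1][j], dp[i][j-1]).
    ·  6  5  7  9  5 10  8
 ·  0  0  0  0  0  0  0  0
 9  0  0  0  0  1  1  1  1
 5  0  0  1  1  1  2  2  2
10  0  0  1  1  1  2  3  3
10  0  0  1  1  1  2  3  3
 8  0  0  1  1  1  2  3  4
 9  0  0  1  1  2  2  3  4
 5  0  0  1  1  2  3  3  4
 7  0  0  1  2  2  3  3  4
dp[8][7] = 4. One LCS (by backtracking along matches): 9, 5, 10, 8.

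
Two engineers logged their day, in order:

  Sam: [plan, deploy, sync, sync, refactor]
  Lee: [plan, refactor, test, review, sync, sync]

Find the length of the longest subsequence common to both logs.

Match plan [1,1], sync [3,5], sync [4,6] — 3 tasks in the same relative order in both. dp[5][6] = 3 confirms this is the maximum.

3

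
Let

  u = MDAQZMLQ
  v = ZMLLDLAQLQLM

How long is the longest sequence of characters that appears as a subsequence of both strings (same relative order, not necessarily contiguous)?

6

One common subsequence of length 6: M (u #1, v #2), D (u #2, v #5), A (u #3, v #7), Q (u #4, v #8), L (u #7, v #9), Q (u #8, v #10). Since dp[8][12] = 6, nothing longer is possible.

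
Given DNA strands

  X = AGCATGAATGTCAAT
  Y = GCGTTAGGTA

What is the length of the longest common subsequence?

One common subsequence of length 7: G [2,1], then C [3,2], then A [4,6], then G [6,7], then G [10,8], then T [11,9], then A [14,10], and the DP table's final entry dp[15][10] is also 7, so no common subsequence is longer.

7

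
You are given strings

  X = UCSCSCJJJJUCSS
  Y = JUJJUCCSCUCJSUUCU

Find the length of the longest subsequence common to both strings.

8

One common subsequence of length 8: U (X #1, Y #5); then C (X #2, Y #7); then S (X #3, Y #8); then C (X #4, Y #9); then C (X #6, Y #11); then J (X #7, Y #12); then U (X #11, Y #15); then C (X #12, Y #16). The LCS DP gives dp[14][17] = 8, so this is optimal.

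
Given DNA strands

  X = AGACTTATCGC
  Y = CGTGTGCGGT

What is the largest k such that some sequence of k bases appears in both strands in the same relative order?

Let dp[i][j] be the LCS length of the first i bases of X and the first j bases of Y. dp[i][j] = dp[i-1][j-1]+1 when the i-th and j-th bases match, else max(dp[i-1][j], dp[i][j-1]).
    ·  C  G  T  G  T  G  C  G  G  T
 ·  0  0  0  0  0  0  0  0  0  0  0
 A  0  0  0  0  0  0  0  0  0  0  0
 G  0  0  1  1  1  1  1  1  1  1  1
 A  0  0  1  1  1  1  1  1  1  1  1
 C  0  1  1  1  1  1  1  2  2  2  2
 T  0  1  1  2  2  2  2  2  2  2  3
 T  0  1  1  2  2  3  3  3  3  3  3
 A  0  1  1  2  2  3  3  3  3  3  3
 T  0  1  1  2  2  3  3  3  3  3  4
 C  0  1  1  2  2  3  3  4  4  4  4
 G  0  1  2  2  3  3  4  4  5  5  5
 C  0  1  2  2  3  3  4  5  5  5  5
dp[11][10] = 5. One LCS (by backtracking along matches): GTTCG.

5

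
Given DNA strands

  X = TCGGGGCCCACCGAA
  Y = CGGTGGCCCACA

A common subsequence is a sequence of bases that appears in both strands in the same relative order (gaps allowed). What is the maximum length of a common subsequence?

11

Match C [2,1]; then G [3,2]; then G [4,3]; then G [5,5]; then G [6,6]; then C [7,7]; then C [8,8]; then C [9,9]; then A [10,10]; then C [12,11]; then A [15,12] — 11 bases in the same relative order in both. dp[15][12] = 11 confirms this is the maximum.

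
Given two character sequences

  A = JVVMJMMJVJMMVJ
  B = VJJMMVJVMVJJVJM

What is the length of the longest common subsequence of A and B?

9

Match J (A #1, B #3), V (A #2, B #6), V (A #3, B #8), M (A #4, B #9), J (A #5, B #11), J (A #8, B #12), V (A #9, B #13), J (A #10, B #14), M (A #12, B #15) — 9 characters in the same relative order in both, and the DP table's final entry dp[14][15] is also 9, so no common subsequence is longer.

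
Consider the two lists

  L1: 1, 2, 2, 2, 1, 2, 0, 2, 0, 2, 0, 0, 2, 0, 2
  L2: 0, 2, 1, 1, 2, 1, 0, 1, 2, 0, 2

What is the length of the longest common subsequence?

7

Pick 1 (L1 #1, L2 #4), then 2 (L1 #4, L2 #5), then 1 (L1 #5, L2 #6), then 0 (L1 #7, L2 #7), then 2 (L1 #13, L2 #9), then 0 (L1 #14, L2 #10), then 2 (L1 #15, L2 #11); all 7 values appear in both, in order, and the DP table's final entry dp[15][11] is also 7, so no common subsequence is longer.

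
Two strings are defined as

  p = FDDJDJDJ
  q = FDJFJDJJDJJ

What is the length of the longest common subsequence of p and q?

7

Let dp[i][j] be the LCS length of the first i characters of p and the first j characters of q. dp[i][j] = dp[i-1][j-1]+1 when the i-th and j-th characters match, else max(dp[i-1][j], dp[i][j-1]).
    ·  F  D  J  F  J  D  J  J  D  J  J
 ·  0  0  0  0  0  0  0  0  0  0  0  0
 F  0  1  1  1  1  1  1  1  1  1  1  1
 D  0  1  2  2  2  2  2  2  2  2  2  2
 D  0  1  2  2  2  2  3  3  3  3  3  3
 J  0  1  2  3  3  3  3  4  4  4  4  4
 D  0  1  2  3  3  3  4  4  4  5  5  5
 J  0  1  2  3  3  4  4  5  5  5  6  6
 D  0  1  2  3  3  4  5  5  5  6  6  6
 J  0  1  2  3  3  4  5  6  6  6  7  7
dp[8][11] = 7. One LCS (by backtracking along matches): FDDJDJJ.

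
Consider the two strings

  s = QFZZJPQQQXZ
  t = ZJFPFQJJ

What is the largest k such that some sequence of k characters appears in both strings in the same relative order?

4

Pick Z (s #4, t #1) → J (s #5, t #2) → P (s #6, t #4) → Q (s #7, t #6); all 4 characters appear in both, in order. Since dp[11][8] = 4, nothing longer is possible.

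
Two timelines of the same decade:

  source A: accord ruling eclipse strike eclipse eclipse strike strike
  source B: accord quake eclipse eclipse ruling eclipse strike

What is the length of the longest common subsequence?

5

Pick accord [1,1]; then eclipse [3,3]; then eclipse [5,4]; then eclipse [6,6]; then strike [8,7]; all 5 events appear in both, in order. The LCS DP gives dp[8][7] = 5, so this is optimal.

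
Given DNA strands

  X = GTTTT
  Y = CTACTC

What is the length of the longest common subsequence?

Taking T at X[2]=Y[2] → T at X[3]=Y[5] gives a common subsequence of length 2, and the DP table's final entry dp[5][6] is also 2, so no common subsequence is longer.

2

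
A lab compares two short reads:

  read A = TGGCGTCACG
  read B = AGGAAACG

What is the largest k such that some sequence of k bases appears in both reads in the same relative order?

5

Match G (read A #2, read B #2), then G (read A #3, read B #3), then A (read A #8, read B #6), then C (read A #9, read B #7), then G (read A #10, read B #8) — 5 bases in the same relative order in both. dp[10][8] = 5 confirms this is the maximum.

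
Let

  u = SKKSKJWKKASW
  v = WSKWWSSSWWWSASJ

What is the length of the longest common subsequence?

Pick S at u[1]=v[2], then K at u[2]=v[3], then S at u[4]=v[8], then W at u[7]=v[11], then A at u[10]=v[13], then S at u[11]=v[14]; all 6 characters appear in both, in order. dp[12][15] = 6 confirms this is the maximum.

6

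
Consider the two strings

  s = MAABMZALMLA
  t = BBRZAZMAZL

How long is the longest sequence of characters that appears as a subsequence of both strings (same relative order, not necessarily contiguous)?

Taking B at s[4]=t[2]; then Z at s[6]=t[4]; then A at s[7]=t[5]; then M at s[9]=t[7]; then L at s[10]=t[10] gives a common subsequence of length 5. Since dp[11][10] = 5, nothing longer is possible.

5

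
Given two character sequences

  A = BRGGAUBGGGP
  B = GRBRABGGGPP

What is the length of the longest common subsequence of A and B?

8

One common subsequence of length 8: B at A[1]=B[3]; then R at A[2]=B[4]; then A at A[5]=B[5]; then B at A[7]=B[6]; then G at A[8]=B[7]; then G at A[9]=B[8]; then G at A[10]=B[9]; then P at A[11]=B[11]. The LCS DP gives dp[11][11] = 8, so this is optimal.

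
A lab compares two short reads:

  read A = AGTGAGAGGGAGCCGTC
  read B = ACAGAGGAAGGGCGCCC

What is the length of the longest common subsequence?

Match A at read A[1]=read B[5]; then G at read A[2]=read B[6]; then G at read A[4]=read B[7]; then A at read A[5]=read B[8]; then A at read A[7]=read B[9]; then G at read A[8]=read B[10]; then G at read A[9]=read B[11]; then G at read A[10]=read B[12]; then G at read A[12]=read B[14]; then C at read A[13]=read B[15]; then C at read A[14]=read B[16]; then C at read A[17]=read B[17] — 12 bases in the same relative order in both, and the DP table's final entry dp[17][17] is also 12, so no common subsequence is longer.

12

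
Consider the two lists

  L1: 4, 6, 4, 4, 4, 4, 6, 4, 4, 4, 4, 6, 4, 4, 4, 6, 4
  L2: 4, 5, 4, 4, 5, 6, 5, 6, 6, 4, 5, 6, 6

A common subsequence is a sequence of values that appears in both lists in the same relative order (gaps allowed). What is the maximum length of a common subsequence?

Taking 4 [1,1], then 4 [3,3], then 4 [4,4], then 6 [7,9], then 4 [8,10], then 6 [12,12], then 6 [16,13] gives a common subsequence of length 7. Since dp[17][13] = 7, nothing longer is possible.

7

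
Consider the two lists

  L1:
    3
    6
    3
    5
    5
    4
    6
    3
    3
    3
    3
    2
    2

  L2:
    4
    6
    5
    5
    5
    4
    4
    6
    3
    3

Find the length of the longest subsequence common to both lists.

One common subsequence of length 7: 6 [2,2]; then 5 [4,4]; then 5 [5,5]; then 4 [6,7]; then 6 [7,8]; then 3 [10,9]; then 3 [11,10]. The LCS DP gives dp[13][10] = 7, so this is optimal.

7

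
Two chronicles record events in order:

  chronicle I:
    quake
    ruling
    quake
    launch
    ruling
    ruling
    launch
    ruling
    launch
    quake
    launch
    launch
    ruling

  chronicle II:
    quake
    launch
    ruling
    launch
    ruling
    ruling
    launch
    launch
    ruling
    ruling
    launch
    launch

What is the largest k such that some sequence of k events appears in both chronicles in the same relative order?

9

Pick quake at chronicle I[1]=chronicle II[1] → ruling at chronicle I[2]=chronicle II[3] → launch at chronicle I[4]=chronicle II[4] → ruling at chronicle I[5]=chronicle II[5] → ruling at chronicle I[6]=chronicle II[6] → launch at chronicle I[7]=chronicle II[8] → ruling at chronicle I[8]=chronicle II[10] → launch at chronicle I[11]=chronicle II[11] → launch at chronicle I[12]=chronicle II[12]; all 9 events appear in both, in order. The LCS DP gives dp[13][12] = 9, so this is optimal.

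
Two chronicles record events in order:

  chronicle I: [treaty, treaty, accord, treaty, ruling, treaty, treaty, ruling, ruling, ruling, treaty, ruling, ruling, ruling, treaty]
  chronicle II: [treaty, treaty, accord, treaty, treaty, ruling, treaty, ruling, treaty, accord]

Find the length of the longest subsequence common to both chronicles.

9

Taking treaty (chronicle I #1, chronicle II #1), treaty (chronicle I #2, chronicle II #2), accord (chronicle I #3, chronicle II #3), treaty (chronicle I #6, chronicle II #4), treaty (chronicle I #7, chronicle II #5), ruling (chronicle I #10, chronicle II #6), treaty (chronicle I #11, chronicle II #7), ruling (chronicle I #14, chronicle II #8), treaty (chronicle I #15, chronicle II #9) gives a common subsequence of length 9. Since dp[15][10] = 9, nothing longer is possible.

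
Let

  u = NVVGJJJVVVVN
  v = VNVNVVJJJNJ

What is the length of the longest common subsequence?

7

Match N (u #1, v #4) → V (u #2, v #5) → V (u #3, v #6) → J (u #5, v #7) → J (u #6, v #8) → J (u #7, v #9) → N (u #12, v #10) — 7 characters in the same relative order in both. Since dp[12][11] = 7, nothing longer is possible.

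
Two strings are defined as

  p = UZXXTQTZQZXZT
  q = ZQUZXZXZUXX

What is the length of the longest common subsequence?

Let dp[i][j] be the LCS length of the first i characters of p and the first j characters of q. dp[i][j] = dp[i-1][j-1]+1 when the i-th and j-th characters match, else max(dp[i-1][j], dp[i][j-1]).
    ·  Z  Q  U  Z  X  Z  X  Z  U  X  X
 ·  0  0  0  0  0  0  0  0  0  0  0  0
 U  0  0  0  1  1  1  1  1  1  1  1  1
 Z  0  1  1  1  2  2  2  2  2  2  2  2
 X  0  1  1  1  2  3  3  3  3  3  3  3
 X  0  1  1  1  2  3  3  4  4  4  4  4
 T  0  1  1  1  2  3  3  4  4  4  4  4
 Q  0  1  2  2  2  3  3  4  4  4  4  4
 T  0  1  2  2  2  3  3  4  4  4  4  4
 Z  0  1  2  2  3  3  4  4  5  5  5  5
 Q  0  1  2  2  3  3  4  4  5  5  5  5
 Z  0  1  2  2  3  3  4  4  5  5  5  5
 X  0  1  2  2  3  4  4  5  5  5  6  6
 Z  0  1  2  2  3  4  5  5  6  6  6  6
 T  0  1  2  2  3  4  5  5  6  6  6  6
dp[13][11] = 6. One LCS (by backtracking along matches): UZXXZX.

6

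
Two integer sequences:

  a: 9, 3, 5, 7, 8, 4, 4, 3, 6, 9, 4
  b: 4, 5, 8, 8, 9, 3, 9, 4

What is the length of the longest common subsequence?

Taking 5 (a #3, b #2), 8 (a #5, b #4), 3 (a #8, b #6), 9 (a #10, b #7), 4 (a #11, b #8) gives a common subsequence of length 5. Since dp[11][8] = 5, nothing longer is possible.

5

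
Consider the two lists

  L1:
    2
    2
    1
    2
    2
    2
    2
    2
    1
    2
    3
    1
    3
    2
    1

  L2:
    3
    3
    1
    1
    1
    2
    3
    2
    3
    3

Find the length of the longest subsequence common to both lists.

5

Let dp[i][j] be the LCS length of the first i values of L1 and the first j values of L2. dp[i][j] = dp[i-1][j-1]+1 when the i-th and j-th values match, else max(dp[i-1][j], dp[i][j-1]).
    ·  3  3  1  1  1  2  3  2  3  3
 ·  0  0  0  0  0  0  0  0  0  0  0
 2  0  0  0  0  0  0  1  1  1  1  1
 2  0  0  0  0  0  0  1  1  2  2  2
 1  0  0  0  1  1  1  1  1  2  2  2
 2  0  0  0  1  1  1  2  2  2  2  2
 2  0  0  0  1  1  1  2  2  3  3  3
 2  0  0  0  1  1  1  2  2  3  3  3
 2  0  0  0  1  1  1  2  2  3  3  3
 2  0  0  0  1  1  1  2  2  3  3  3
 1  0  0  0  1  2  2  2  2  3  3  3
 2  0  0  0  1  2  2  3  3  3  3  3
 3  0  1  1  1  2  2  3  4  4  4  4
 1  0  1  1  2  2  3  3  4  4  4  4
 3  0  1  2  2  2  3  3  4  4  5  5
 2  0  1  2  2  2  3  4  4  5  5  5
 1  0  1  2  3  3  3  4  4  5  5  5
dp[15][10] = 5. One LCS (by backtracking along matches): 1, 2, 2, 3, 3.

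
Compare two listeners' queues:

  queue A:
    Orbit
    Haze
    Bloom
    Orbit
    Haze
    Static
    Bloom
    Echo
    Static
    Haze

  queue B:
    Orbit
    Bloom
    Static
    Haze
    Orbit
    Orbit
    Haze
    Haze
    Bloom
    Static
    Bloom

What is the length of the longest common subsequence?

Match Orbit (queue A #1, queue B #1) → Haze (queue A #2, queue B #4) → Orbit (queue A #4, queue B #6) → Haze (queue A #5, queue B #8) → Static (queue A #6, queue B #10) → Bloom (queue A #7, queue B #11) — 6 songs in the same relative order in both. dp[10][11] = 6 confirms this is the maximum.

6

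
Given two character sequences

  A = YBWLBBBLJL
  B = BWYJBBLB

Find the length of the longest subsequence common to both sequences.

One common subsequence of length 5: B at A[2]=B[1] → W at A[3]=B[2] → B at A[5]=B[5] → B at A[6]=B[6] → B at A[7]=B[8], and the DP table's final entry dp[10][8] is also 5, so no common subsequence is longer.

5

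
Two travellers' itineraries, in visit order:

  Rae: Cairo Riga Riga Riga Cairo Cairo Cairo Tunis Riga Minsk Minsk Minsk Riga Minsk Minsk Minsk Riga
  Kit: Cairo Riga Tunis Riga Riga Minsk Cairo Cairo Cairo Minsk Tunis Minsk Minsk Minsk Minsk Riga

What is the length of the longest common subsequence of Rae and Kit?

Taking Cairo [1,1]; then Riga [2,2]; then Riga [3,4]; then Riga [4,5]; then Cairo [5,7]; then Cairo [6,8]; then Cairo [7,9]; then Tunis [8,11]; then Minsk [12,12]; then Minsk [14,13]; then Minsk [15,14]; then Minsk [16,15]; then Riga [17,16] gives a common subsequence of length 13. dp[17][16] = 13 confirms this is the maximum.

13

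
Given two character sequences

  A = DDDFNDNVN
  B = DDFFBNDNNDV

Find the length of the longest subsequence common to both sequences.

Pick D [1,1], D [2,2], F [4,4], N [5,6], D [6,7], N [7,9], V [8,11]; all 7 characters appear in both, in order. Since dp[9][11] = 7, nothing longer is possible.

7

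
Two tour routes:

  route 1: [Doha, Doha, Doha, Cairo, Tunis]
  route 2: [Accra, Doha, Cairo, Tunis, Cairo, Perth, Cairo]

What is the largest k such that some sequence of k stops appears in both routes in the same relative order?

Pick Doha [3,2], Cairo [4,3], Tunis [5,4]; all 3 stops appear in both, in order, and the DP table's final entry dp[5][7] is also 3, so no common subsequence is longer.

3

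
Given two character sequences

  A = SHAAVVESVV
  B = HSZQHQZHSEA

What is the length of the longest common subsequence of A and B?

One common subsequence of length 3: S [1,2]; then H [2,8]; then A [4,11]. The LCS DP gives dp[10][11] = 3, so this is optimal.

3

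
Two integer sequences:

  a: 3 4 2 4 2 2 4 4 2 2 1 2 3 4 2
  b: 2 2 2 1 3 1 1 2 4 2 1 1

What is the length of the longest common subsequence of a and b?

Pick 2 at a[3]=b[1] → 2 at a[5]=b[2] → 2 at a[6]=b[3] → 1 at a[11]=b[7] → 2 at a[12]=b[8] → 4 at a[14]=b[9] → 2 at a[15]=b[10]; all 7 values appear in both, in order. The LCS DP gives dp[15][12] = 7, so this is optimal.

7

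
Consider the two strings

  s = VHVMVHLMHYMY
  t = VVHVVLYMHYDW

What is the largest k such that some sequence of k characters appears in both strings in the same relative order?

One common subsequence of length 8: V (s #1, t #2); then H (s #2, t #3); then V (s #3, t #4); then V (s #5, t #5); then L (s #7, t #6); then M (s #8, t #8); then H (s #9, t #9); then Y (s #10, t #10), and the DP table's final entry dp[12][12] is also 8, so no common subsequence is longer.

8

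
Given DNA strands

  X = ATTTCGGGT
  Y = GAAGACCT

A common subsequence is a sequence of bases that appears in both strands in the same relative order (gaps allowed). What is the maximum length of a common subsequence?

3

Match A at X[1]=Y[5], C at X[5]=Y[7], T at X[9]=Y[8] — 3 bases in the same relative order in both. Since dp[9][8] = 3, nothing longer is possible.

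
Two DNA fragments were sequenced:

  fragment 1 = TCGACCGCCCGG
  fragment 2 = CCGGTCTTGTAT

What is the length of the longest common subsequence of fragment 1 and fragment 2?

Pick C [2,2]; then G [3,3]; then G [7,4]; then C [8,6]; then G [11,9]; all 5 bases appear in both, in order, and the DP table's final entry dp[12][12] is also 5, so no common subsequence is longer.

5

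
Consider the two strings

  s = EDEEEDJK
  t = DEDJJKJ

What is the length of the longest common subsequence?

5

Let dp[i][j] be the LCS length of the first i characters of s and the first j characters of t. dp[i][j] = dp[i-1][j-1]+1 when the i-th and j-th characters match, else max(dp[i-1][j], dp[i][j-1]).
    ·  D  E  D  J  J  K  J
 ·  0  0  0  0  0  0  0  0
 E  0  0  1  1  1  1  1  1
 D  0  1  1  2  2  2  2  2
 E  0  1  2  2  2  2  2  2
 E  0  1  2  2  2  2  2  2
 E  0  1  2  2  2  2  2  2
 D  0  1  2  3  3  3  3  3
 J  0  1  2  3  4  4  4  4
 K  0  1  2  3  4  4  5  5
dp[8][7] = 5. One LCS (by backtracking along matches): DEDJK.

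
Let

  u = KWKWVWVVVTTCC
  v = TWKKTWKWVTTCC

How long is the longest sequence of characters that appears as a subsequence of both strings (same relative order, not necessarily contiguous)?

Taking K [1,4]; then W [2,6]; then K [3,7]; then W [6,8]; then V [9,9]; then T [10,10]; then T [11,11]; then C [12,12]; then C [13,13] gives a common subsequence of length 9. Since dp[13][13] = 9, nothing longer is possible.

9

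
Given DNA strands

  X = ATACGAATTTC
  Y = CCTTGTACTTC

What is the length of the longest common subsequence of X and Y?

6

One common subsequence of length 6: T [2,6] → A [3,7] → C [4,8] → T [9,9] → T [10,10] → C [11,11], and the DP table's final entry dp[11][11] is also 6, so no common subsequence is longer.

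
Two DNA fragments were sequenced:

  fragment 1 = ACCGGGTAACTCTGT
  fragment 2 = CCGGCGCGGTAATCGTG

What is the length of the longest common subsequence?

12

Taking C [2,2]; then C [3,5]; then G [4,6]; then G [5,8]; then G [6,9]; then T [7,10]; then A [8,11]; then A [9,12]; then T [11,13]; then C [12,14]; then T [13,16]; then G [14,17] gives a common subsequence of length 12. The LCS DP gives dp[15][17] = 12, so this is optimal.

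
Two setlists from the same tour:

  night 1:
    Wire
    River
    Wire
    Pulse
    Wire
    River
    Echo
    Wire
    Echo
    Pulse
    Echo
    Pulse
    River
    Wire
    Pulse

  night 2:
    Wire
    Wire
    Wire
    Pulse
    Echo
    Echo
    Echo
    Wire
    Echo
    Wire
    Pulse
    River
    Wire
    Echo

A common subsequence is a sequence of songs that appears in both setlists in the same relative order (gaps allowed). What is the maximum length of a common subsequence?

9

Match Wire [1,2]; then Wire [3,3]; then Pulse [4,4]; then Wire [5,8]; then Echo [7,9]; then Wire [8,10]; then Pulse [12,11]; then River [13,12]; then Wire [14,13] — 9 songs in the same relative order in both. dp[15][14] = 9 confirms this is the maximum.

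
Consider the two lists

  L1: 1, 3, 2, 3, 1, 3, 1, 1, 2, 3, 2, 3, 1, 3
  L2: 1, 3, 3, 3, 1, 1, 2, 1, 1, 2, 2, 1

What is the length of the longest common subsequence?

Pick 1 (L1 #1, L2 #1) → 3 (L1 #2, L2 #3) → 3 (L1 #4, L2 #4) → 1 (L1 #5, L2 #6) → 1 (L1 #7, L2 #8) → 1 (L1 #8, L2 #9) → 2 (L1 #9, L2 #10) → 2 (L1 #11, L2 #11) → 1 (L1 #13, L2 #12); all 9 values appear in both, in order. The LCS DP gives dp[14][12] = 9, so this is optimal.

9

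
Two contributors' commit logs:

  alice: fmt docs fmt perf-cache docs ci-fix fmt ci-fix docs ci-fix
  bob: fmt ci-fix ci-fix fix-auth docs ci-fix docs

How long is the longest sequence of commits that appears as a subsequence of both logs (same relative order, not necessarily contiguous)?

One common subsequence of length 5: fmt (alice #3, bob #1), then ci-fix (alice #6, bob #2), then ci-fix (alice #8, bob #3), then docs (alice #9, bob #5), then ci-fix (alice #10, bob #6). Since dp[10][7] = 5, nothing longer is possible.

5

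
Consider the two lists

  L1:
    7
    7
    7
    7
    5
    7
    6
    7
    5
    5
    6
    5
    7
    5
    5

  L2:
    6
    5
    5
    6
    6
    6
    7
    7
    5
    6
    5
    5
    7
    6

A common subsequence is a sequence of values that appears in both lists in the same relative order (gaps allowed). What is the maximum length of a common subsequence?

7

Pick 7 at L1[3]=L2[7]; then 7 at L1[4]=L2[8]; then 5 at L1[5]=L2[9]; then 6 at L1[7]=L2[10]; then 5 at L1[9]=L2[11]; then 5 at L1[10]=L2[12]; then 6 at L1[11]=L2[14]; all 7 values appear in both, in order. dp[15][14] = 7 confirms this is the maximum.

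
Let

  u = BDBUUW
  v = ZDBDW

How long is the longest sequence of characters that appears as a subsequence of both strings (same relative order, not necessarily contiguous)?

Match B at u[1]=v[3] → D at u[2]=v[4] → W at u[6]=v[5] — 3 characters in the same relative order in both. Since dp[6][5] = 3, nothing longer is possible.

3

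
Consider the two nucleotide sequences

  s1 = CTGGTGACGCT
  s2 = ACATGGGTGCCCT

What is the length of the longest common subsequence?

Taking C at s1[1]=s2[2], then T at s1[2]=s2[4], then G at s1[3]=s2[6], then G at s1[4]=s2[7], then T at s1[5]=s2[8], then G at s1[6]=s2[9], then C at s1[8]=s2[11], then C at s1[10]=s2[12], then T at s1[11]=s2[13] gives a common subsequence of length 9. Since dp[11][13] = 9, nothing longer is possible.

9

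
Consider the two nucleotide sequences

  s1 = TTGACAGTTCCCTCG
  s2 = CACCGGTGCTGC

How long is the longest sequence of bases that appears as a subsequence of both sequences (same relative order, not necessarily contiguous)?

Pick A [4,2], then C [5,4], then G [7,6], then T [8,7], then C [12,9], then T [13,10], then C [14,12]; all 7 bases appear in both, in order. Since dp[15][12] = 7, nothing longer is possible.

7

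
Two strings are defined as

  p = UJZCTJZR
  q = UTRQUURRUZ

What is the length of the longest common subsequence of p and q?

Taking U (p #1, q #1), T (p #5, q #2), Z (p #7, q #10) gives a common subsequence of length 3. dp[8][10] = 3 confirms this is the maximum.

3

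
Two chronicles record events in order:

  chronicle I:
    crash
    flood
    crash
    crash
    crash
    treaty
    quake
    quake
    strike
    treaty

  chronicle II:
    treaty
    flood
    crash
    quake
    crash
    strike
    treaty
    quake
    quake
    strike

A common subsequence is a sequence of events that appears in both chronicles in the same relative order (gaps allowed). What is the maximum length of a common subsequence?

7

Match flood (chronicle I #2, chronicle II #2), crash (chronicle I #3, chronicle II #3), crash (chronicle I #4, chronicle II #5), treaty (chronicle I #6, chronicle II #7), quake (chronicle I #7, chronicle II #8), quake (chronicle I #8, chronicle II #9), strike (chronicle I #9, chronicle II #10) — 7 events in the same relative order in both, and the DP table's final entry dp[10][10] is also 7, so no common subsequence is longer.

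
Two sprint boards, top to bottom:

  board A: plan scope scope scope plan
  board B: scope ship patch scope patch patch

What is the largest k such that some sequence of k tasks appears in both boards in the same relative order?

2

Match scope [2,1], then scope [3,4] — 2 tasks in the same relative order in both. Since dp[5][6] = 2, nothing longer is possible.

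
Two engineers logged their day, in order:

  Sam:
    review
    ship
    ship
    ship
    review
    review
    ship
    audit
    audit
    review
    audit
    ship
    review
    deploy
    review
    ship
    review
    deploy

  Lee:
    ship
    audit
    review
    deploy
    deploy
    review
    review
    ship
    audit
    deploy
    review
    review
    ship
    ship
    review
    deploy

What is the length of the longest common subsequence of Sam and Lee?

10

Match review [1,3], then review [5,6], then review [6,7], then ship [7,8], then audit [8,9], then review [10,12], then ship [12,13], then ship [16,14], then review [17,15], then deploy [18,16] — 10 tasks in the same relative order in both. dp[18][16] = 10 confirms this is the maximum.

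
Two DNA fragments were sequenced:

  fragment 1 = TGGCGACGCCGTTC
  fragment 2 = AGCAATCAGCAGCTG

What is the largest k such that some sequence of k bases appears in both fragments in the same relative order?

8

Pick G at fragment 1[3]=fragment 2[2], then C at fragment 1[4]=fragment 2[3], then A at fragment 1[6]=fragment 2[5], then C at fragment 1[7]=fragment 2[7], then G at fragment 1[8]=fragment 2[9], then C at fragment 1[9]=fragment 2[10], then C at fragment 1[10]=fragment 2[13], then G at fragment 1[11]=fragment 2[15]; all 8 bases appear in both, in order. dp[14][15] = 8 confirms this is the maximum.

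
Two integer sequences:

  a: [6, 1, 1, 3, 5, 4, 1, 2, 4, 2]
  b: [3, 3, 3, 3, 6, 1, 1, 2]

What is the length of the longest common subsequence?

Taking 6 (a #1, b #5); then 1 (a #3, b #6); then 1 (a #7, b #7); then 2 (a #10, b #8) gives a common subsequence of length 4. dp[10][8] = 4 confirms this is the maximum.

4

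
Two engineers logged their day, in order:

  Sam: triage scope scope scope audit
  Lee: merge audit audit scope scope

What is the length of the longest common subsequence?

Match scope (Sam #3, Lee #4), scope (Sam #4, Lee #5) — 2 tasks in the same relative order in both. The LCS DP gives dp[5][5] = 2, so this is optimal.

2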